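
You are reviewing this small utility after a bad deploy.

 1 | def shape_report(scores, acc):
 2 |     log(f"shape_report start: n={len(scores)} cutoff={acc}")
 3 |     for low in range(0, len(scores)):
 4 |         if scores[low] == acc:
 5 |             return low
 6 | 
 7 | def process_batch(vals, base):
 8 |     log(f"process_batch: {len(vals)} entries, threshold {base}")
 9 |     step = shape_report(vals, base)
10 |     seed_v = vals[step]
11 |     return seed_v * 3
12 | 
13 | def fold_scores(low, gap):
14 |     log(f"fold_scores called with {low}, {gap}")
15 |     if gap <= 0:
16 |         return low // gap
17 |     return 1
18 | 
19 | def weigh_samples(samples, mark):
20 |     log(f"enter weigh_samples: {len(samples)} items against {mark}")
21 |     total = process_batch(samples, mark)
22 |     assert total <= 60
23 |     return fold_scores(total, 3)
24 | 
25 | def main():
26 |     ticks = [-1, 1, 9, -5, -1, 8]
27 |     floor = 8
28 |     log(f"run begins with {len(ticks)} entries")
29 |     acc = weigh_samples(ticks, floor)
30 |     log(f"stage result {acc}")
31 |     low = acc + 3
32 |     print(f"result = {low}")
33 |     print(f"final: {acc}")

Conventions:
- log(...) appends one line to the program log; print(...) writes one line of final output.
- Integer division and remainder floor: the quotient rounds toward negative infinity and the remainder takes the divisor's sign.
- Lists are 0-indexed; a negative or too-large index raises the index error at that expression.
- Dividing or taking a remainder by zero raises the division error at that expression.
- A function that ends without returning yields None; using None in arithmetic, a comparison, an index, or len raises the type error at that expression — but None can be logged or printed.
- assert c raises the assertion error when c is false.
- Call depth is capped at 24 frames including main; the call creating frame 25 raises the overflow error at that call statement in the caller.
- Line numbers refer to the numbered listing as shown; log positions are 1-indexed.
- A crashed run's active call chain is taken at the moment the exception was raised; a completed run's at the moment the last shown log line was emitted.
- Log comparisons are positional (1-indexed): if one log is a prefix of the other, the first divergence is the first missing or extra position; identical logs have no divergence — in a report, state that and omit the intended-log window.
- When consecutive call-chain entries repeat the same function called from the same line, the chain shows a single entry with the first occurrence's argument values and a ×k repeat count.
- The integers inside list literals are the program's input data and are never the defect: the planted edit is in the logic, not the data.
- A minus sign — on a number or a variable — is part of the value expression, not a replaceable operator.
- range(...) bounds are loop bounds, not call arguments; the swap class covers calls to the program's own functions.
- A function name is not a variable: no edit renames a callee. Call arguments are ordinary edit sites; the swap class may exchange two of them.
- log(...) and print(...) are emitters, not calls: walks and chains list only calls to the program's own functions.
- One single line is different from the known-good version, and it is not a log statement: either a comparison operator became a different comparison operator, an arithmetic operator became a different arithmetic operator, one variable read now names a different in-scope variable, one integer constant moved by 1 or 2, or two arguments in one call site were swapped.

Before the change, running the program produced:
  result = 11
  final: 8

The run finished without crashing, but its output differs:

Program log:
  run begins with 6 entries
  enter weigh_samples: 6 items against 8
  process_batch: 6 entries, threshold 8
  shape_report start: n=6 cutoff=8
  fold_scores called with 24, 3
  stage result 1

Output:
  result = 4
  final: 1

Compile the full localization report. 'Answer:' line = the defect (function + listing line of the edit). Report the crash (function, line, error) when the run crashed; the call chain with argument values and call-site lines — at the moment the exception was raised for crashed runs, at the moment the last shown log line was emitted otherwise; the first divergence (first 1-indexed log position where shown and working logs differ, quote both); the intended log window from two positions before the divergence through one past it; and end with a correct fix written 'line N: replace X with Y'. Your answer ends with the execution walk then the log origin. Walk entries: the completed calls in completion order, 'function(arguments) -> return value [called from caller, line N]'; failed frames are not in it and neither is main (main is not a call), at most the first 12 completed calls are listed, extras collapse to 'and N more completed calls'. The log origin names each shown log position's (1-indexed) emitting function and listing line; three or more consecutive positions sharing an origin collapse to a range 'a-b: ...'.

Answer: the defect is in fold_scores at line 15.
The tell: Log line 6 is where behavior first shows: 'stage result 1' appears instead of 'stage result 8'.
Call chain: main.
First divergence: at position 6 the run shows 'stage result 1' where the working version logs 'stage result 8'.
Intended log window:
  4: shape_report start: n=6 cutoff=8
  5: fold_scores called with 24, 3
  6: stage result 8
Execution walk:
  shape_report([-1, 1, 9, -5, -1, 8], 8) -> 5  [called from process_batch, line 9]
  process_batch([-1, 1, 9, -5, -1, 8], 8) -> 24  [called from weigh_samples, line 21]
  fold_scores(24, 3) -> 1  [called from weigh_samples, line 23]
  weigh_samples([-1, 1, 9, -5, -1, 8], 8) -> 1  [called from main, line 29]
Log line origins:
  1: from main, line 28
  2: from weigh_samples, line 20
  3: from process_batch, line 8
  4: from shape_report, line 2
  5: from fold_scores, line 14
  6: from main, line 30
A correct fix: line 15: replace `<=` with `!=`.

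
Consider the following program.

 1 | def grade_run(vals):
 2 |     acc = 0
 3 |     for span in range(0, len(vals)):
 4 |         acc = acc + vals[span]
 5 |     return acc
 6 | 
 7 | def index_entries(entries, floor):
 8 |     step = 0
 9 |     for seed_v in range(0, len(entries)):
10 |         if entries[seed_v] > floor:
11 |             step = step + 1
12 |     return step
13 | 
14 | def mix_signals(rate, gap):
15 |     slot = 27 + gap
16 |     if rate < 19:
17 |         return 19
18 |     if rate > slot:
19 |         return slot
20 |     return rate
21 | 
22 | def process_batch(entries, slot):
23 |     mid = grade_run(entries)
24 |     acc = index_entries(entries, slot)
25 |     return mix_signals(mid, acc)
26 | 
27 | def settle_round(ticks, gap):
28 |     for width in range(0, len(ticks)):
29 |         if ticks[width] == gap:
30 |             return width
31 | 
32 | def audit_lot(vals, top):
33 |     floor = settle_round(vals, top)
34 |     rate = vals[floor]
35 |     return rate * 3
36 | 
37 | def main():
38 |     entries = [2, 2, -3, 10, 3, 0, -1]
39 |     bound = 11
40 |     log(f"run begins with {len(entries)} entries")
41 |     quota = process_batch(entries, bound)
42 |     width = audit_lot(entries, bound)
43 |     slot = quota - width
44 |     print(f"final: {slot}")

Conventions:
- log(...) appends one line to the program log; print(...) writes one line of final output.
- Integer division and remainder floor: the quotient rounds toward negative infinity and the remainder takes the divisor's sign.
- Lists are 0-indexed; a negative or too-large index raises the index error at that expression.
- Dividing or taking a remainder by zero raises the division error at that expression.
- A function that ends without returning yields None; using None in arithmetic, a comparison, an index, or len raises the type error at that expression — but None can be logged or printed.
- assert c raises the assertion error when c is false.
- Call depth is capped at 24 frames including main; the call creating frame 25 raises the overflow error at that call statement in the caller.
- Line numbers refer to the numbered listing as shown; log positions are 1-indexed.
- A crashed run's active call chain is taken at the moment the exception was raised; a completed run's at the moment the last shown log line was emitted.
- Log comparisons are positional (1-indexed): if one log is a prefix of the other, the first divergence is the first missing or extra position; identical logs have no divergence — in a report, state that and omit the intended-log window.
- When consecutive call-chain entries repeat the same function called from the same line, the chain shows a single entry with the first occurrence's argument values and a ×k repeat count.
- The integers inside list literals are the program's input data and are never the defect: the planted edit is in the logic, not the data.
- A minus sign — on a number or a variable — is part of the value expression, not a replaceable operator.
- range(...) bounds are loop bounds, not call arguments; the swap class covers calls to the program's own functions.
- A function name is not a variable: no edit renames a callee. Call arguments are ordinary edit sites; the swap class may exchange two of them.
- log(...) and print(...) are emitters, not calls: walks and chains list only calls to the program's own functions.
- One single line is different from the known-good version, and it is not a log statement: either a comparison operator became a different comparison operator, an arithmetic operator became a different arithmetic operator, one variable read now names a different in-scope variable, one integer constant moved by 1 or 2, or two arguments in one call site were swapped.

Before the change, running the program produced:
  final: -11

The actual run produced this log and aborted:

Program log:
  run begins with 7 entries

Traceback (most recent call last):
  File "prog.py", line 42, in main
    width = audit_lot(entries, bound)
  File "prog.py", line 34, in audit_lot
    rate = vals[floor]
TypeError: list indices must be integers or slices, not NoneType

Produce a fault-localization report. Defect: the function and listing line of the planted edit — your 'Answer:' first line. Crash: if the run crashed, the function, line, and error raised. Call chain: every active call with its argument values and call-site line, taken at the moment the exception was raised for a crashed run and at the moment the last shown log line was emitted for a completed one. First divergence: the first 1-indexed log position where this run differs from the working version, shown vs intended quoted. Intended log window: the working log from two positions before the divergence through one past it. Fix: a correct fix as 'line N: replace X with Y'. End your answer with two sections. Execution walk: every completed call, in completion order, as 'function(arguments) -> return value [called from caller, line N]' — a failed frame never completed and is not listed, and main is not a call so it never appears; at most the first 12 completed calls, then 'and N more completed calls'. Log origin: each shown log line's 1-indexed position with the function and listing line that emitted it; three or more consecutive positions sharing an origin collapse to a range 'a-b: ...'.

Answer: the defect is in main at line 39.
Key fact: The log gives no warning — it matches the intended run right up to the abort.
Crash: audit_lot, line 34, TypeError.
Call chain: main -> audit_lot([2, 2, -3, 10, 3, 0, -1], 11) (called at line 42).
First divergence: none — the logs agree in full.
Execution walk:
  grade_run([2, 2, -3, 10, 3, 0, -1]) -> 13  [called from process_batch, line 23]
  index_entries([2, 2, -3, 10, 3, 0, -1], 11) -> 0  [called from process_batch, line 24]
  mix_signals(13, 0) -> 19  [called from process_batch, line 25]
  process_batch([2, 2, -3, 10, 3, 0, -1], 11) -> 19  [called from main, line 41]
  settle_round([2, 2, -3, 10, 3, 0, -1], 11) -> None  [called from audit_lot, line 33]
Log origins:
  1: emitted by main (line 40)
A correct fix: line 39: replace `11` with `10`.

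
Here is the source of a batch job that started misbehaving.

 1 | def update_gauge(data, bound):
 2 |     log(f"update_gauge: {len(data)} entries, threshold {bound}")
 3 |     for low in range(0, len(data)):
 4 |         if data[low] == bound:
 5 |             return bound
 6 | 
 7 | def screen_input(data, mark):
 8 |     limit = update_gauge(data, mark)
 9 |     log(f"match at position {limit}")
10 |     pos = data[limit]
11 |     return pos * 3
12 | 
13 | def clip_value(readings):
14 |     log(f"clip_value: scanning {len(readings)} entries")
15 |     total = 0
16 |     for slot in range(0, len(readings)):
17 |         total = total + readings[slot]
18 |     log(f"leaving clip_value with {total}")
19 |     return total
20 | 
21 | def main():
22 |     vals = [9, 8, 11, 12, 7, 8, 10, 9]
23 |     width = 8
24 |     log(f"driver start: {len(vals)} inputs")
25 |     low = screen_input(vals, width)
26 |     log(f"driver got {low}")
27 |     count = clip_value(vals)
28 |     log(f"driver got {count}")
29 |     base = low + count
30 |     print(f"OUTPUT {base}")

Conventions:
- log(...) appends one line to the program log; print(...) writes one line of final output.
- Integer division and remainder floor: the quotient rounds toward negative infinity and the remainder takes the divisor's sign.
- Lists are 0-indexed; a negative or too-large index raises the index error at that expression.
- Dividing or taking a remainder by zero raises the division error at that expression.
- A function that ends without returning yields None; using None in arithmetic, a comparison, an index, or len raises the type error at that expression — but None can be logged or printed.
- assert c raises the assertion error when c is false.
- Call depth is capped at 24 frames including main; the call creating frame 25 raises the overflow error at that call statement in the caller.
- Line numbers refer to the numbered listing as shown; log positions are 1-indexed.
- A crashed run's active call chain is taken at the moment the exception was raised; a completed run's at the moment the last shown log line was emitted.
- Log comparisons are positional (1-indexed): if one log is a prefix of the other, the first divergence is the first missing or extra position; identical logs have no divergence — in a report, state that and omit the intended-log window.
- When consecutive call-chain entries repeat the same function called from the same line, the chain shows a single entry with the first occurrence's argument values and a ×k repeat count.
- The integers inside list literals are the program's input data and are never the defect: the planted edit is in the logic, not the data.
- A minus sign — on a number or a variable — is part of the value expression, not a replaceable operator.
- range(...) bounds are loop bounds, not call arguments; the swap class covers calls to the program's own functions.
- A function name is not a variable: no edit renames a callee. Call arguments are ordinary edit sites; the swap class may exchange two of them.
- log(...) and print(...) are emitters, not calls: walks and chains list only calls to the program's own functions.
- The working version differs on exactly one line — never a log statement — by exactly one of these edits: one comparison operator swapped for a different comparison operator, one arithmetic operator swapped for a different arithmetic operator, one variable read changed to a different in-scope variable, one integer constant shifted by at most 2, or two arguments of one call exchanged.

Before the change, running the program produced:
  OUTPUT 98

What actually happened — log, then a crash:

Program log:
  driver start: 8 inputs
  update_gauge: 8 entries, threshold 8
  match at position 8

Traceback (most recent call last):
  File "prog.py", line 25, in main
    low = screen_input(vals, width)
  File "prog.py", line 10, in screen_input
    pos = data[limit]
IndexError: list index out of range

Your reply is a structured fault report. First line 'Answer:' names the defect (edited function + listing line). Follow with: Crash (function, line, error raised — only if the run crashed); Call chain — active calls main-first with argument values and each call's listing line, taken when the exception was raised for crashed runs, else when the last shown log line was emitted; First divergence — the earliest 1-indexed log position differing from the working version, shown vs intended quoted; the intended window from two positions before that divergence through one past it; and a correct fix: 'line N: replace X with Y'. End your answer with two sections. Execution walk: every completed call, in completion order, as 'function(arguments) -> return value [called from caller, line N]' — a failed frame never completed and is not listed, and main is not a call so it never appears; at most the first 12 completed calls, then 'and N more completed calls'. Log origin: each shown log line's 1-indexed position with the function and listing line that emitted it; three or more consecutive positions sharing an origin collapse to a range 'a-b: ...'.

Answer: the defect is in update_gauge at line 5.
Key observation: Everything matches until log position 3, which reads 'match at position 8' in place of 'match at position 1'.
Crash: screen_input, line 10, IndexError.
Call chain: main -> screen_input([9, 8, 11, 12, 7, 8, 10, 9], 8) (called at line 25).
First divergence: position 3 — shown 'match at position 8', intended 'match at position 1'.
Intended log window:
  1: driver start: 8 inputs
  2: update_gauge: 8 entries, threshold 8
  3: match at position 1
  4: driver got 24
Execution walk:
  update_gauge([9, 8, 11, 12, 7, 8, 10, 9], 8) -> 8  [called from screen_input, line 8]
Origin of each log line:
  1: emitted by main (line 24)
  2: emitted by update_gauge (line 2)
  3: emitted by screen_input (line 9)
A correct fix: line 5: replace `bound` with `low`.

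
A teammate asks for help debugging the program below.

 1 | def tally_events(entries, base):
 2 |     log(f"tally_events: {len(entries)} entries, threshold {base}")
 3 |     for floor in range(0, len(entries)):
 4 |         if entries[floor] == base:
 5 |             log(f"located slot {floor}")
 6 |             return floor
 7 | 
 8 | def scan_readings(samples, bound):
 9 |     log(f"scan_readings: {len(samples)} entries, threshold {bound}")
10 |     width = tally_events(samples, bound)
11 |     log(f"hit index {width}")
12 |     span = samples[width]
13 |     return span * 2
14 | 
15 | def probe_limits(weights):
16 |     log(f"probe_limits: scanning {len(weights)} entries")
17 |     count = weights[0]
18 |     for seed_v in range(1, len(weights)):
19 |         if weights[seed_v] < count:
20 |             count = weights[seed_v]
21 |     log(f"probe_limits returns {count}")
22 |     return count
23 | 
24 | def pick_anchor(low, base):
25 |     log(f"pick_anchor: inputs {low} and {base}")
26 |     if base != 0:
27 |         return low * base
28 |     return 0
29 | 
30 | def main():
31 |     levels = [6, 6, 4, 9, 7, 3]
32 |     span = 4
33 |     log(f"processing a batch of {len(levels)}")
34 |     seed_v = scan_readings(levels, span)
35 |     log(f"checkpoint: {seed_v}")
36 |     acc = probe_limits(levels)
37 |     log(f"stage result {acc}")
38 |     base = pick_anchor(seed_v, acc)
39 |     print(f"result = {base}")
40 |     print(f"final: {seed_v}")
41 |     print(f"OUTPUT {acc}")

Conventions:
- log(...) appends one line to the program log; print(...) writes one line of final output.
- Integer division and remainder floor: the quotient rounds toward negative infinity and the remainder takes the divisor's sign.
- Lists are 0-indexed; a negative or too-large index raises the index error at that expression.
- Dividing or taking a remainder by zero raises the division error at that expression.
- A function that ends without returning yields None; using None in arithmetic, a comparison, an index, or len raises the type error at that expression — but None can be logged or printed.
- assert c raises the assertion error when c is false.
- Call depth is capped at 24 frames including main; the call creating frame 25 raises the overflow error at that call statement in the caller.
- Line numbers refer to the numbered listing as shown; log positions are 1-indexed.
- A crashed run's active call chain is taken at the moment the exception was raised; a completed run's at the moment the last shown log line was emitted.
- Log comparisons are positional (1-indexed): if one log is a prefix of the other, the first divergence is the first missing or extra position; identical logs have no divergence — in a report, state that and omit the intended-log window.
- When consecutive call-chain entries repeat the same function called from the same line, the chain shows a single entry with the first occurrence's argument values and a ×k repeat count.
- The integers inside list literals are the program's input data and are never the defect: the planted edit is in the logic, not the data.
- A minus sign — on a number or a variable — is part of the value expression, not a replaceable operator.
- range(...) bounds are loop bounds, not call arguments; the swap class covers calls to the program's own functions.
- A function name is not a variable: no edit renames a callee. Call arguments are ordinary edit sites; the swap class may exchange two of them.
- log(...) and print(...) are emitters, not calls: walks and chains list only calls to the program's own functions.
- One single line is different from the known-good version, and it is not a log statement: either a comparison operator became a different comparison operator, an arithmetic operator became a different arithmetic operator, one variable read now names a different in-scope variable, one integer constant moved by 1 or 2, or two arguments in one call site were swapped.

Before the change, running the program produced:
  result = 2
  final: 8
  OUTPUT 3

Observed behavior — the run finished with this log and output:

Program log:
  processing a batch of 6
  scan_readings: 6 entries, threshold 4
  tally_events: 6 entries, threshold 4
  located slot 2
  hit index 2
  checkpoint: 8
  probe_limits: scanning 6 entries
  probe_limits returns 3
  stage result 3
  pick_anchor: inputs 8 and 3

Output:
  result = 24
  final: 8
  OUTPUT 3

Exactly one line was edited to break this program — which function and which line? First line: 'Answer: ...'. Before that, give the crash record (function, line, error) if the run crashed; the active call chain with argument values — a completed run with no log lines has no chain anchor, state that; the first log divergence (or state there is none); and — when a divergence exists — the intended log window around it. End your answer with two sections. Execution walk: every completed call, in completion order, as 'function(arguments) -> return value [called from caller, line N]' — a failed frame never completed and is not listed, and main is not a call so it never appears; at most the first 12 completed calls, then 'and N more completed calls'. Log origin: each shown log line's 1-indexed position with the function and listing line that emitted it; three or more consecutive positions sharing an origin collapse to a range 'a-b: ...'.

Answer: the defect is in pick_anchor at line 27.
Key observation: No log line changed; the fault shows up purely in the output.
Call chain: main -> pick_anchor(8, 3) (called at line 38).
First divergence: there is none — every log position agrees.
Execution walk:
  tally_events([6, 6, 4, 9, 7, 3], 4) -> 2  [called from scan_readings, line 10]
  scan_readings([6, 6, 4, 9, 7, 3], 4) -> 8  [called from main, line 34]
  probe_limits([6, 6, 4, 9, 7, 3]) -> 3  [called from main, line 36]
  pick_anchor(8, 3) -> 24  [called from main, line 38]
Log line origins:
  1 — main, line 33
  2 — scan_readings, line 9
  3 — tally_events, line 2
  4 — tally_events, line 5
  5 — scan_readings, line 11
  6 — main, line 35
  7 — probe_limits, line 16
  8 — probe_limits, line 21
  9 — main, line 37
  10 — pick_anchor, line 25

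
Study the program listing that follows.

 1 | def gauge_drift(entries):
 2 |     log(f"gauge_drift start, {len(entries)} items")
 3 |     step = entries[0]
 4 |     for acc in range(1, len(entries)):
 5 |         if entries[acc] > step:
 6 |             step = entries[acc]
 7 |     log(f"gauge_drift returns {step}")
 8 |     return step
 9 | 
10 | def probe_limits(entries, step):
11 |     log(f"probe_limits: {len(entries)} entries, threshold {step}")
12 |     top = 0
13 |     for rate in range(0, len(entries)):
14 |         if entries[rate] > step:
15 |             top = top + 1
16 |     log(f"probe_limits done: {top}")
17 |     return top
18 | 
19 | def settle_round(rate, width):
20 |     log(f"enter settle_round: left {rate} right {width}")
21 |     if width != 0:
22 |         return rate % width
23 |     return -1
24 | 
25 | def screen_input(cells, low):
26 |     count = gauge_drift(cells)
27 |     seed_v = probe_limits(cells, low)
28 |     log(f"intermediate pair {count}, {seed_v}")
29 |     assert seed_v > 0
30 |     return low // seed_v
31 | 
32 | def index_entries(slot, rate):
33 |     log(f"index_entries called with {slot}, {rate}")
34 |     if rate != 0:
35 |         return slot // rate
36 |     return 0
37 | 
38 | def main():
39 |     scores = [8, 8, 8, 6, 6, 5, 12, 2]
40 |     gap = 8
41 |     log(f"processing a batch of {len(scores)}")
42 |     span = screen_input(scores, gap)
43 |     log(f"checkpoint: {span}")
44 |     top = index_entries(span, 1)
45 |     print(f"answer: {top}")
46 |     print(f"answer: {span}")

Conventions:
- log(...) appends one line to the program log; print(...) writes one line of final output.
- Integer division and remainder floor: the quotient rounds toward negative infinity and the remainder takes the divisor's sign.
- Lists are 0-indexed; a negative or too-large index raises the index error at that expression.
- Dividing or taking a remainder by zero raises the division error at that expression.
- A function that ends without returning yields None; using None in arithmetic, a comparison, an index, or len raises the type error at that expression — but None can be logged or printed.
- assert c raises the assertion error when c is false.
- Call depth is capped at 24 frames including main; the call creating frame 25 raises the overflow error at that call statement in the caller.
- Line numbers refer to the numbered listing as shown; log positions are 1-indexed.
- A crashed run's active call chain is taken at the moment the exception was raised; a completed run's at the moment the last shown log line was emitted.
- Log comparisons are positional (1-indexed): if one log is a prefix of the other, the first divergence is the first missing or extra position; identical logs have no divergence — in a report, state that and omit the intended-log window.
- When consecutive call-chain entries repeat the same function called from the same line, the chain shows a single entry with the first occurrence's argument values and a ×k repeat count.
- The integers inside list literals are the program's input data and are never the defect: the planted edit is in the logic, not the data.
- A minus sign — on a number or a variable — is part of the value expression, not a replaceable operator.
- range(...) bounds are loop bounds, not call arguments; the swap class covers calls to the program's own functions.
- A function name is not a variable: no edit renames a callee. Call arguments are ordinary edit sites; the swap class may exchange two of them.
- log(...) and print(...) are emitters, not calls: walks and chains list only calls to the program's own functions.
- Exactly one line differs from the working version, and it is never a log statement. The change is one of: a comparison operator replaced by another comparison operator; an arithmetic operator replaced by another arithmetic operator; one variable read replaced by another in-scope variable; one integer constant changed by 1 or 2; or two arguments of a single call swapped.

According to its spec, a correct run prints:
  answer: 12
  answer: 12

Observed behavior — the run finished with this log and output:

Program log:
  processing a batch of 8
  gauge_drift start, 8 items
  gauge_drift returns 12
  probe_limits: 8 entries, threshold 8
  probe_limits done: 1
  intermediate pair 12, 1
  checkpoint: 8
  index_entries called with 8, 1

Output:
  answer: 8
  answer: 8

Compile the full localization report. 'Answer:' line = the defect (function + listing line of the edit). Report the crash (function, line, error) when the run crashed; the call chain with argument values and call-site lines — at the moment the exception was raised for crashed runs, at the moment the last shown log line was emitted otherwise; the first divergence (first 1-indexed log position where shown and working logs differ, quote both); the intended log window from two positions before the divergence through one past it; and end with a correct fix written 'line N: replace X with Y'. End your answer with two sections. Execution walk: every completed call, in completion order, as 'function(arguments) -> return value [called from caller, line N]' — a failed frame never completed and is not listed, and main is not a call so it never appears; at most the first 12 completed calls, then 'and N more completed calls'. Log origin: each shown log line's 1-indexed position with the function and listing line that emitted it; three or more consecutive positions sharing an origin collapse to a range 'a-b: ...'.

Answer: the defect is in screen_input at line 30.
Core observation: Log line 7 is where behavior first shows: 'checkpoint: 8' appears instead of 'checkpoint: 12'.
Call chain: main -> index_entries(8, 1) (called at line 44).
First divergence: at position 7 the run shows 'checkpoint: 8' where the working version logs 'checkpoint: 12'.
Intended log window:
  5: probe_limits done: 1
  6: intermediate pair 12, 1
  7: checkpoint: 12
  8: index_entries called with 12, 1
Execution walk:
  gauge_drift([8, 8, 8, 6, 6, 5, 12, 2]) -> 12  [called from screen_input, line 26]
  probe_limits([8, 8, 8, 6, 6, 5, 12, 2], 8) -> 1  [called from screen_input, line 27]
  screen_input([8, 8, 8, 6, 6, 5, 12, 2], 8) -> 8  [called from main, line 42]
  index_entries(8, 1) -> 8  [called from main, line 44]
Origin of each log line:
  1: emitted by main (line 41)
  2: emitted by gauge_drift (line 2)
  3: emitted by gauge_drift (line 7)
  4: emitted by probe_limits (line 11)
  5: emitted by probe_limits (line 16)
  6: emitted by screen_input (line 28)
  7: emitted by main (line 43)
  8: emitted by index_entries (line 33)
A correct fix: line 30: replace `low` with `count`.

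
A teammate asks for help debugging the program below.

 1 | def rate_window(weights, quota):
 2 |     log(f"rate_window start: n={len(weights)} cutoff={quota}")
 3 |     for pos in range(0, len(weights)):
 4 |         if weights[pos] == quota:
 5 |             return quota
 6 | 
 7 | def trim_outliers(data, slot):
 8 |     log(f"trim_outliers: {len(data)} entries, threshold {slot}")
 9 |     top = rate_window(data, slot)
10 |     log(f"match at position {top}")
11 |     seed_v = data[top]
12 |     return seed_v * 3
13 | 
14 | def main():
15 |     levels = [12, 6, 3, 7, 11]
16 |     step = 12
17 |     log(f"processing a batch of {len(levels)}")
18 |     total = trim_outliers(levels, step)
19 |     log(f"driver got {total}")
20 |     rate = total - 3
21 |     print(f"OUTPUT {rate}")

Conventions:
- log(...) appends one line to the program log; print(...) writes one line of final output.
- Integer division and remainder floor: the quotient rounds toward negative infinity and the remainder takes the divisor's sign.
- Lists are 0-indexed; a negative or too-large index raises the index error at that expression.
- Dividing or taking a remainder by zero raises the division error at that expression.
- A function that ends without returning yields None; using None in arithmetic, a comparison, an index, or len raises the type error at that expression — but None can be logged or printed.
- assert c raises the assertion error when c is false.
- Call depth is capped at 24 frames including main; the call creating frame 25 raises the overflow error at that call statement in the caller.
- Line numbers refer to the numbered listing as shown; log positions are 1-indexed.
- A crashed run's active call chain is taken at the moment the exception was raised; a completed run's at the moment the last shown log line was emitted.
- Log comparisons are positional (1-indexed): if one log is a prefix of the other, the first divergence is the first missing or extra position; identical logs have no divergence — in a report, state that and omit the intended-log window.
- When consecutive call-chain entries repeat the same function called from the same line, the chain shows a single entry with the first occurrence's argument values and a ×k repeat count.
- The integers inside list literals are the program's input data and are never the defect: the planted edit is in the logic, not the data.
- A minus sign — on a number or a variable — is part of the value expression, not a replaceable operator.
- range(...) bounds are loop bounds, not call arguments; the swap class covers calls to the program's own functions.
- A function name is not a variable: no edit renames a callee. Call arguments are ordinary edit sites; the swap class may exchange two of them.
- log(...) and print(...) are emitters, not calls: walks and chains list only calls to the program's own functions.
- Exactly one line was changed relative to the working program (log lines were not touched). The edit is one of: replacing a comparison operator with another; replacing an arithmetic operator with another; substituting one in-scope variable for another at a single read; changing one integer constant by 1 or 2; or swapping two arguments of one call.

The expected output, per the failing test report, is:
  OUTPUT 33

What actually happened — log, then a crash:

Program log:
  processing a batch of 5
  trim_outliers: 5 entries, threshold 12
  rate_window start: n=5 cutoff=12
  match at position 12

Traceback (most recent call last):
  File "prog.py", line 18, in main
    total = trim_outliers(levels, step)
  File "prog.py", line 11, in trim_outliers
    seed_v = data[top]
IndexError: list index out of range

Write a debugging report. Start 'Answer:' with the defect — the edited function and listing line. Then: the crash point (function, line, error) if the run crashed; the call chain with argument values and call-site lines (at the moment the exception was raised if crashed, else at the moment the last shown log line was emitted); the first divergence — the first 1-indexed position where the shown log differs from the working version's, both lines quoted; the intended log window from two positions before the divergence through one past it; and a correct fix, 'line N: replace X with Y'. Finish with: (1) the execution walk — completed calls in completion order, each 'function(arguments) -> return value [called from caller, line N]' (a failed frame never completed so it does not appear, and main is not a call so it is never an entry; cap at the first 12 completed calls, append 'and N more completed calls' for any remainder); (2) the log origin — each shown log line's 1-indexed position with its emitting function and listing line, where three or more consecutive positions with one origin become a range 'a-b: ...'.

Answer: the defect is in rate_window at line 5.
Key fact: Everything matches until log position 4, which reads 'match at position 12' in place of 'match at position 0'.
Crash: trim_outliers, line 11, IndexError.
Call chain: main -> trim_outliers([12, 6, 3, 7, 11], 12) (called at line 18).
First divergence: at position 4 the run shows 'match at position 12' where the working version logs 'match at position 0'.
Intended log window:
  2: trim_outliers: 5 entries, threshold 12
  3: rate_window start: n=5 cutoff=12
  4: match at position 0
  5: driver got 36
Execution walk:
  rate_window([12, 6, 3, 7, 11], 12) -> 12  [called from trim_outliers, line 9]
Log origin:
  1 — main, line 17
  2 — trim_outliers, line 8
  3 — rate_window, line 2
  4 — trim_outliers, line 10
A correct fix: line 5: replace `quota` with `pos`.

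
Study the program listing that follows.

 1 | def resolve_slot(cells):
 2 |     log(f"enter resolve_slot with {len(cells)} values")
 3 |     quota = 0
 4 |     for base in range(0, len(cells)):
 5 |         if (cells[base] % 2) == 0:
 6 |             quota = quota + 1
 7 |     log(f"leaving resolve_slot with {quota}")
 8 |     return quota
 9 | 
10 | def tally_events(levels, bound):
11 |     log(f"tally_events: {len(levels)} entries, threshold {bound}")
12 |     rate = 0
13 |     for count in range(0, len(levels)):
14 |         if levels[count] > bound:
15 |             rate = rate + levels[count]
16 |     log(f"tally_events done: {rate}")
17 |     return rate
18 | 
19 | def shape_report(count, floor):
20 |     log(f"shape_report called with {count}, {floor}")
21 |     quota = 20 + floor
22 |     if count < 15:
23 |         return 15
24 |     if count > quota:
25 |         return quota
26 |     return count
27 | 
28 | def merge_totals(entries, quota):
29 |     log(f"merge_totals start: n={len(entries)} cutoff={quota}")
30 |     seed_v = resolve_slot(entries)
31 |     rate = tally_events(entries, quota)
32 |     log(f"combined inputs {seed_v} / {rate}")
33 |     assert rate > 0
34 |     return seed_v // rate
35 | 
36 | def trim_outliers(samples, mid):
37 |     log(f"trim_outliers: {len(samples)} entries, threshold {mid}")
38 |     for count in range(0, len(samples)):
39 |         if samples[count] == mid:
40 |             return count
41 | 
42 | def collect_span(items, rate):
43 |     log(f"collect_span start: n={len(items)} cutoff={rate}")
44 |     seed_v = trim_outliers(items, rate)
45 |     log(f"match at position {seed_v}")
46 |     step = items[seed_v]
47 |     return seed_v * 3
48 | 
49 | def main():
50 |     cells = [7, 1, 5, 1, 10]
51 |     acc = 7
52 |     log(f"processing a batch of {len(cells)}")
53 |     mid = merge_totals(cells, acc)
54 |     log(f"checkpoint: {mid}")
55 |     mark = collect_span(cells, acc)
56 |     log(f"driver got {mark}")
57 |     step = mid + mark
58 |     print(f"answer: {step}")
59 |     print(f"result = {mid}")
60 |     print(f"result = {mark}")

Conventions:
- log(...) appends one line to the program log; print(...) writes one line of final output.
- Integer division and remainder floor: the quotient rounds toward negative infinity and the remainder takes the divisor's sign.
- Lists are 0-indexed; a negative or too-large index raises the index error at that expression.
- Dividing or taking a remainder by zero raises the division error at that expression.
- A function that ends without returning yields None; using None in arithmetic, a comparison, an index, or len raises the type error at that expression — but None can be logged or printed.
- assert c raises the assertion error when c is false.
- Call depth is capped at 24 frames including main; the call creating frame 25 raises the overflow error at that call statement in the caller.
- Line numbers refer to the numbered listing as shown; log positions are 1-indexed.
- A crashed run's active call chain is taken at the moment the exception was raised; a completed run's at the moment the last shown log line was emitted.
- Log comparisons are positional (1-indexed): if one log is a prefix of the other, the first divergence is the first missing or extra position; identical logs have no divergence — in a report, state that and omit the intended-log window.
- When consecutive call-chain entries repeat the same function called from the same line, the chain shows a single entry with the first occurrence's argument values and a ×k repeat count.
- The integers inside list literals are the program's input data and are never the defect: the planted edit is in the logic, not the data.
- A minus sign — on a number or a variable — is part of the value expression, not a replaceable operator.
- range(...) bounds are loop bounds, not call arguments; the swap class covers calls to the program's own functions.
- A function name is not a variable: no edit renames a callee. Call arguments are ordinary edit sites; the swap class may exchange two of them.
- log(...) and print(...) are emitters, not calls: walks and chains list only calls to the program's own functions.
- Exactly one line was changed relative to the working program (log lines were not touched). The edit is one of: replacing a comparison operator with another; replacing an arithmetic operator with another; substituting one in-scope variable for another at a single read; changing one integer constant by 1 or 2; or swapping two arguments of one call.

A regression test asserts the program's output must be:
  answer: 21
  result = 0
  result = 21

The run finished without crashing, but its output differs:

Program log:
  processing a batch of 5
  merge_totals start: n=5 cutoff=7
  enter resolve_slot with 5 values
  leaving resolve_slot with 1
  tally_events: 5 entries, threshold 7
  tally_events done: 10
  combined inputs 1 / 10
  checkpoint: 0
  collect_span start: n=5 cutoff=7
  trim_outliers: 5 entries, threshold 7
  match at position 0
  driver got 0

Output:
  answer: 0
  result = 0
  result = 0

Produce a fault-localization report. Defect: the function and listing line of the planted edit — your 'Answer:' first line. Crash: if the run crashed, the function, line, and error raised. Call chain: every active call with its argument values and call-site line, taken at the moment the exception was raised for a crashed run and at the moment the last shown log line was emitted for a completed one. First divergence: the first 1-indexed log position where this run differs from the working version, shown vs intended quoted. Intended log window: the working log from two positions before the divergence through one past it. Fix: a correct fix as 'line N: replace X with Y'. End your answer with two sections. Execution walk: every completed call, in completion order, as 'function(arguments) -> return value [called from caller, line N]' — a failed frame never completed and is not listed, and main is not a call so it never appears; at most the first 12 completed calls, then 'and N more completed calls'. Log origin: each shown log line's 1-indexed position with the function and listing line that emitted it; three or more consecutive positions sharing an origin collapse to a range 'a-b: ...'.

Answer: the defect is in collect_span at line 47.
Core observation: Position 12 is the first bad log line: 'driver got 0' should read 'driver got 21'.
Call chain: main.
First divergence: at position 12 the run shows 'driver got 0' where the working version logs 'driver got 21'.
Intended log window:
  10: trim_outliers: 5 entries, threshold 7
  11: match at position 0
  12: driver got 21
Execution walk:
  resolve_slot([7, 1, 5, 1, 10]) -> 1  [called from merge_totals, line 30]
  tally_events([7, 1, 5, 1, 10], 7) -> 10  [called from merge_totals, line 31]
  merge_totals([7, 1, 5, 1, 10], 7) -> 0  [called from main, line 53]
  trim_outliers([7, 1, 5, 1, 10], 7) -> 0  [called from collect_span, line 44]
  collect_span([7, 1, 5, 1, 10], 7) -> 0  [called from main, line 55]
Origin of each log line:
  1: logged in main at line 52
  2: logged in merge_totals at line 29
  3: logged in resolve_slot at line 2
  4: logged in resolve_slot at line 7
  5: logged in tally_events at line 11
  6: logged in tally_events at line 16
  7: logged in merge_totals at line 32
  8: logged in main at line 54
  9: logged in collect_span at line 43
  10: logged in trim_outliers at line 37
  11: logged in collect_span at line 45
  12: logged in main at line 56
A correct fix: line 47: replace `seed_v` with `step`.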